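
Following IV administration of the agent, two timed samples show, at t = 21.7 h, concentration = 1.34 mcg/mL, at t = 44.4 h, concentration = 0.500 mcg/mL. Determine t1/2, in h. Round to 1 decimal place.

16.0 h

k = ln(C₁/C₂) / (t₂ − t₁) = ln(1.34/0.500) / (44.4 − 21.7)
  = 0.9858 / 22.70 = 0.04343 h⁻¹
t½ = ln2 / k = 0.693147 / 0.04343 = 15.96 h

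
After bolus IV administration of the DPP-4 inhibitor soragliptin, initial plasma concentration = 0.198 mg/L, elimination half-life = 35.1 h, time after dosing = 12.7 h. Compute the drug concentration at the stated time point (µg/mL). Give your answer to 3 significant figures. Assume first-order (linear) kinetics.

0.154 µg/mL

k = ln2 / t½ = 0.693147 / 35.1 = 0.01975 h⁻¹
C = C₀ · e^(−k·t) = 0.1980 × e^(−0.01975 × 12.7)
  = 0.1980 × 0.7782 = 0.1541 mg/L
(0.1541 mg/L = 0.1541 µg/mL)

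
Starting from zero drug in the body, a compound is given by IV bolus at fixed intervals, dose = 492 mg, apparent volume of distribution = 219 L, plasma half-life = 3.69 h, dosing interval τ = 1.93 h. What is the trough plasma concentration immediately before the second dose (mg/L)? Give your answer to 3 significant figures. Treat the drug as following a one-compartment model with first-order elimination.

1.56 mg/L

C₀ per dose = Dose / Vd = 492 / 219 = 2.247 mg/L
k = ln2 / t½ = 0.693147 / 3.69 = 0.1878 h⁻¹
Fraction remaining after one interval: r = e^(−kτ) = e^(−0.1878 × 1.93) = 0.6960
Before dose 2, 1 dose has been given (aged 1τ).
C_trough = C₀ × r = 2.247 × 0.6960 = 1.564 mg/L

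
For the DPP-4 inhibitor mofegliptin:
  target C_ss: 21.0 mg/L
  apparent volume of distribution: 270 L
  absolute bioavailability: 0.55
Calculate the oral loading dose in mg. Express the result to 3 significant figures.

10300 mg

LD = Css × Vd / F = 21.0 × 270 / 0.55 = 10310 mg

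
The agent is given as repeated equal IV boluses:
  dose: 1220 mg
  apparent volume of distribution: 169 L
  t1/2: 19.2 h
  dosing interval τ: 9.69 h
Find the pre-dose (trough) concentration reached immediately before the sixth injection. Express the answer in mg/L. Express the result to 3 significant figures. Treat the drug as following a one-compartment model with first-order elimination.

C₀ per dose = Dose / Vd = 1220 / 169 = 7.219 mg/L
k = ln2 / t½ = 0.693147 / 19.2 = 0.03610 h⁻¹
Fraction remaining after one interval: r = e^(−kτ) = e^(−0.03610 × 9.69) = 0.7048
Before dose 6, 5 doses have been given (aged 1τ, 2τ, 3τ, 4τ, 5τ).
C_trough = C₀ × (r + r² + … + r^5) = C₀ × r(1−r^5)/(1−r)
        = 7.219 × 0.7048 × (1 − 0.1739) / (1 − 0.7048) = 14.24 mg/L

14.2 mg/L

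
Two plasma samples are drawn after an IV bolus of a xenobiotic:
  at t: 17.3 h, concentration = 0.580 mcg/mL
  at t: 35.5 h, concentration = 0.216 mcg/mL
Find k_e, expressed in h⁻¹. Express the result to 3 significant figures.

0.0543 h⁻¹

k = ln(C₁/C₂) / (t₂ − t₁) = ln(0.580/0.216) / (35.5 − 17.3)
  = 0.9877 / 18.20 = 0.05427 h⁻¹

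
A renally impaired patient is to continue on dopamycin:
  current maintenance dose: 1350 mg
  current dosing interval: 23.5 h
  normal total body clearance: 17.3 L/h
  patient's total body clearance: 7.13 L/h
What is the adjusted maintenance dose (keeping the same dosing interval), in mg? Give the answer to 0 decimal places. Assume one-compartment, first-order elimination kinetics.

556 mg

To keep the same average steady-state level, dosing rate must scale with clearance.
CL ratio = 7.13 / 17.3 = 0.4121
New dose (same interval) = 1350 × 0.4121 = 556.3 mg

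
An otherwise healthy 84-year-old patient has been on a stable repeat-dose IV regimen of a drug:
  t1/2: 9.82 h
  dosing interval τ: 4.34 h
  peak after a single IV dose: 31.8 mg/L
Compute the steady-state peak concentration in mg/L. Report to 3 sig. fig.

121 mg/L

k = ln2 / t½ = 0.693147 / 9.82 = 0.07059 h⁻¹
e^(−kτ) = e^(−0.07059 × 4.34) = 0.7361
Accumulation ratio R = 1 / (1 − e^(−kτ)) = 1 / (1 − 0.7361) = 3.789
Steady-state peak = C₀ × R = 31.8 × 3.789 = 120.5 mg/L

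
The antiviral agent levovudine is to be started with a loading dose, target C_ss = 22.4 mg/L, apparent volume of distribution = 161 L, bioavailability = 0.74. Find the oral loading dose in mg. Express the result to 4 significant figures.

LD = Css × Vd / F = 22.4 × 161 / 0.74 = 4874 mg

4874 mg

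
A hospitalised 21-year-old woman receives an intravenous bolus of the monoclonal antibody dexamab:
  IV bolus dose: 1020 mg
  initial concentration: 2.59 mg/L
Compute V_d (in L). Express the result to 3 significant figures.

Vd = Dose / C₀ = 1020 / 2.59 = 393.8 L

394 L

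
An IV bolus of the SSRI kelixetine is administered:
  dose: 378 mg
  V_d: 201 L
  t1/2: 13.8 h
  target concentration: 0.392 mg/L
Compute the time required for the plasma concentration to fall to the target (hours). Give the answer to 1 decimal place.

31.2 h

C₀ = Dose / Vd = 378.0 / 201 = 1.881 mg/L
k = ln2 / t½ = 0.693147 / 13.8 = 0.05023 h⁻¹
t = ln(C₀ / C) / k = ln(1.881 / 0.392) / 0.05023
  = ln(4.798) / 0.05023 = 1.568 / 0.05023 = 31.22 h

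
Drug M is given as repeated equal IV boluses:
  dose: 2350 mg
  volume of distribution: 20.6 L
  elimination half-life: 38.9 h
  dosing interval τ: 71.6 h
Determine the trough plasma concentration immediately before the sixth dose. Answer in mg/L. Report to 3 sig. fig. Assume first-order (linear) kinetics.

C₀ per dose = Dose / Vd = 2350 / 20.6 = 114.1 mg/L
k = ln2 / t½ = 0.693147 / 38.9 = 0.01782 h⁻¹
Fraction remaining after one interval: r = e^(−kτ) = e^(−0.01782 × 71.6) = 0.2792
Before dose 6, 5 doses have been given (aged 1τ, 2τ, 3τ, 4τ, 5τ).
C_trough = C₀ × (r + r² + … + r^5) = C₀ × r(1−r^5)/(1−r)
        = 114.1 × 0.2792 × (1 − 0.001697) / (1 − 0.2792) = 44.12 mg/L

44.1 mg/L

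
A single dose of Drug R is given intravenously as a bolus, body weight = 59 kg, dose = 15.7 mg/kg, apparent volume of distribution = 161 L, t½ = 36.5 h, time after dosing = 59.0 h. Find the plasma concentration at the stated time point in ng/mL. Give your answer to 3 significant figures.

Total dose = 15.7 × 59 = 926.3 mg
C₀ = Dose / Vd = 926.3 / 161 = 5.753 mg/L
k = ln2 / t½ = 0.693147 / 36.5 = 0.01899 h⁻¹
C = C₀ · e^(−k·t) = 5.753 × e^(−0.01899 × 59.0)
  = 5.753 × 0.3261 = 1.876 mg/L
Convert: 1.876 mg/L × 1000 = 1876 ng/mL

1880 ng/mL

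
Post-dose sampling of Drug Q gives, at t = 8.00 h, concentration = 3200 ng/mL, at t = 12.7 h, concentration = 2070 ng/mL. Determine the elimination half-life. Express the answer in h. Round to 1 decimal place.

7.5 h

k = ln(C₁/C₂) / (t₂ − t₁) = ln(3200/2070) / (12.7 − 8.00)
  = 0.4356 / 4.700 = 0.09268 h⁻¹
t½ = ln2 / k = 0.693147 / 0.09268 = 7.479 h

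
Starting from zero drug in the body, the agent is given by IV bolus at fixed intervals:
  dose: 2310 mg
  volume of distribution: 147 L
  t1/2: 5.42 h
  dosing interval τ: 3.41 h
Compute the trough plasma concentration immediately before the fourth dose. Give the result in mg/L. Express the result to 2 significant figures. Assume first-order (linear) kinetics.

21 mg/L

C₀ per dose = Dose / Vd = 2310 / 147 = 15.71 mg/L
k = ln2 / t½ = 0.693147 / 5.42 = 0.1279 h⁻¹
Fraction remaining after one interval: r = e^(−kτ) = e^(−0.1279 × 3.41) = 0.6465
Before dose 4, 3 doses have been given (aged 1τ, 2τ, 3τ).
C_trough = C₀ × (r + r² + … + r^3) = C₀ × r(1−r^3)/(1−r)
        = 15.71 × 0.6465 × (1 − 0.2702) / (1 − 0.6465) = 20.97 mg/L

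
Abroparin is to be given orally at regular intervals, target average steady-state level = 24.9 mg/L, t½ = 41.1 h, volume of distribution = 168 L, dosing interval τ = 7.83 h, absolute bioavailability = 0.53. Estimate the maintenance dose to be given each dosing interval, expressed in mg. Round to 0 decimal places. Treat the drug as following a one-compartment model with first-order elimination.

k = ln2 / t½ = 0.693147 / 41.1 = 0.01686 h⁻¹
CL = k × Vd = 0.01686 × 168 = 2.832 L/h
At steady state, F × (Dose/τ) = Css × CL.
Dose = Css × CL × τ / F = 24.9 × 2.832 × 7.83 / 0.53 = 1042 mg

1042 mg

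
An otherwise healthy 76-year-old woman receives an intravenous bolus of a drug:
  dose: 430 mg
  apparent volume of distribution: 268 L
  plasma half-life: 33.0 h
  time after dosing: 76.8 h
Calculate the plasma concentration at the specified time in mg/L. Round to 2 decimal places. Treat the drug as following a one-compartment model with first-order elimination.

C₀ = Dose / Vd = 430.0 / 268 = 1.604 mg/L
k = ln2 / t½ = 0.693147 / 33.0 = 0.02100 h⁻¹
C = C₀ · e^(−k·t) = 1.604 × e^(−0.02100 × 76.8)
  = 1.604 × 0.1993 = 0.3197 mg/L

0.32 mg/L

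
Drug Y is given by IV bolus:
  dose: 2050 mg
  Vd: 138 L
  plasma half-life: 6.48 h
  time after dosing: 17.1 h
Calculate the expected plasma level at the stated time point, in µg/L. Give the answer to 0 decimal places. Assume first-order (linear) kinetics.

C₀ = Dose / Vd = 2050 / 138 = 14.86 mg/L
k = ln2 / t½ = 0.693147 / 6.48 = 0.1070 h⁻¹
C = C₀ · e^(−k·t) = 14.86 × e^(−0.1070 × 17.1)
  = 14.86 × 0.1605 = 2.385 mg/L
Convert: 2.385 mg/L × 1000 = 2385 µg/L

2385 µg/L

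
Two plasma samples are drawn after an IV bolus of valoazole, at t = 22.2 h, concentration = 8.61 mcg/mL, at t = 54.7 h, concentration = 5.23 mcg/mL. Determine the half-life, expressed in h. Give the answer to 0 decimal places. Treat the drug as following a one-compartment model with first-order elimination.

k = ln(C₁/C₂) / (t₂ − t₁) = ln(8.61/5.23) / (54.7 − 22.2)
  = 0.4985 / 32.50 = 0.01534 h⁻¹
t½ = ln2 / k = 0.693147 / 0.01534 = 45.19 h

45 h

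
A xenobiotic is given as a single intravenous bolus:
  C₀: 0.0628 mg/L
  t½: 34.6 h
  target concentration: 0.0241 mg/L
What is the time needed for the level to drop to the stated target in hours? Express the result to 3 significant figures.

47.8 h

k = ln2 / t½ = 0.693147 / 34.6 = 0.02003 h⁻¹
t = ln(C₀ / C) / k = ln(0.06280 / 0.0241) / 0.02003
  = ln(2.606) / 0.02003 = 0.9578 / 0.02003 = 47.82 h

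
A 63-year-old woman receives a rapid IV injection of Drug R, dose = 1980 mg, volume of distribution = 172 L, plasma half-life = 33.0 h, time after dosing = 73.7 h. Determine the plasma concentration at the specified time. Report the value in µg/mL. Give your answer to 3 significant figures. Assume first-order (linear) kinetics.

C₀ = Dose / Vd = 1980 / 172 = 11.51 mg/L
k = ln2 / t½ = 0.693147 / 33.0 = 0.02100 h⁻¹
C = C₀ · e^(−k·t) = 11.51 × e^(−0.02100 × 73.7)
  = 11.51 × 0.2127 = 2.448 mg/L
(2.448 mg/L = 2.448 µg/mL)

2.45 µg/mL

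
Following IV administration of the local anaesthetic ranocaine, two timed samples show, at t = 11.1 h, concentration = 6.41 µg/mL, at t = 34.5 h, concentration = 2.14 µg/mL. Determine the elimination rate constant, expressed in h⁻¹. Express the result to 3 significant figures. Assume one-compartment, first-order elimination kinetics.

0.0469 h⁻¹

k = ln(C₁/C₂) / (t₂ − t₁) = ln(6.41/2.14) / (34.5 − 11.1)
  = 1.097 / 23.40 = 0.04688 h⁻¹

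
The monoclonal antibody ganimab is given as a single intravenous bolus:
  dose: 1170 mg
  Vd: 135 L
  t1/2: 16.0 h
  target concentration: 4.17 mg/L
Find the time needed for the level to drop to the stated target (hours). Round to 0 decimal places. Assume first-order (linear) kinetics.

C₀ = Dose / Vd = 1170 / 135 = 8.667 mg/L
k = ln2 / t½ = 0.693147 / 16.0 = 0.04332 h⁻¹
t = ln(C₀ / C) / k = ln(8.667 / 4.17) / 0.04332
  = ln(2.078) / 0.04332 = 0.7314 / 0.04332 = 16.88 h

17 h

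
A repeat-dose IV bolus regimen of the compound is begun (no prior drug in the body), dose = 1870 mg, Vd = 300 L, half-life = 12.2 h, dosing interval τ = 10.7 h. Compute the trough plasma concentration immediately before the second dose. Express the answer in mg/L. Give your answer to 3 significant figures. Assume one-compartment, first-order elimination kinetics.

C₀ per dose = Dose / Vd = 1870 / 300 = 6.233 mg/L
k = ln2 / t½ = 0.693147 / 12.2 = 0.05682 h⁻¹
Fraction remaining after one interval: r = e^(−kτ) = e^(−0.05682 × 10.7) = 0.5445
Before dose 2, 1 dose has been given (aged 1τ).
C_trough = C₀ × r = 6.233 × 0.5445 = 3.394 mg/L

3.39 mg/L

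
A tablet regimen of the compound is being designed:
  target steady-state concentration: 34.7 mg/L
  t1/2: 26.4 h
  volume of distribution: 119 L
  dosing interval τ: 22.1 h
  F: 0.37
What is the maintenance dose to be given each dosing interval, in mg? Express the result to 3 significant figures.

k = ln2 / t½ = 0.693147 / 26.4 = 0.02626 h⁻¹
CL = k × Vd = 0.02626 × 119 = 3.125 L/h
At steady state, F × (Dose/τ) = Css × CL.
Dose = Css × CL × τ / F = 34.7 × 3.125 × 22.1 / 0.37 = 6477 mg

6480 mg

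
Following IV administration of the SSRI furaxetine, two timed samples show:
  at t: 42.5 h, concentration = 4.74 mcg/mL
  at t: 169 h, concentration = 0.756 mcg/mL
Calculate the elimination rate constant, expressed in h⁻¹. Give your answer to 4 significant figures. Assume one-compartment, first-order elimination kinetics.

0.01451 h⁻¹

k = ln(C₁/C₂) / (t₂ − t₁) = ln(4.74/0.756) / (169 − 42.5)
  = 1.836 / 126.5 = 0.01451 h⁻¹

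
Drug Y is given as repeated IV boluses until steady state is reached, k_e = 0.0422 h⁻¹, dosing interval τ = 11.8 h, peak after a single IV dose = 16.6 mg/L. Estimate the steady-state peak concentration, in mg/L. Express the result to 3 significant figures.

e^(−kτ) = e^(−0.04220 × 11.8) = 0.6078
Accumulation ratio R = 1 / (1 − e^(−kτ)) = 1 / (1 − 0.6078) = 2.550
Steady-state peak = C₀ × R = 16.6 × 2.550 = 42.33 mg/L

42.3 mg/L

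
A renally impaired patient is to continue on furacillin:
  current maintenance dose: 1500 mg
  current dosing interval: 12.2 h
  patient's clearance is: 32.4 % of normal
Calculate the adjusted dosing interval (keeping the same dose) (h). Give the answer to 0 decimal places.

38 h

To keep the same average steady-state level, dosing rate must scale with clearance.
CL ratio = 32.4 / 100 = 0.3240
New interval (same dose) = 12.2 / 0.3240 = 37.65 h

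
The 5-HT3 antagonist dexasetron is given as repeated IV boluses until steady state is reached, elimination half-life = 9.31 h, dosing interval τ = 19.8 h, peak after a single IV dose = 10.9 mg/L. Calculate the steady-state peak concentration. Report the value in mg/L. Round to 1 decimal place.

k = ln2 / t½ = 0.693147 / 9.31 = 0.07445 h⁻¹
e^(−kτ) = e^(−0.07445 × 19.8) = 0.2290
Accumulation ratio R = 1 / (1 − e^(−kτ)) = 1 / (1 − 0.2290) = 1.297
Steady-state peak = C₀ × R = 10.9 × 1.297 = 14.14 mg/L

14.1 mg/L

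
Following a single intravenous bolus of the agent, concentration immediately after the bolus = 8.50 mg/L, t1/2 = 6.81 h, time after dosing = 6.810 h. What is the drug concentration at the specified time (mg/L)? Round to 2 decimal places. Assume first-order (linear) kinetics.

4.25 mg/L

k = ln2 / t½ = 0.693147 / 6.81 = 0.1018 h⁻¹
t / t½ = 6.810 / 6.81 = 1 half-lives
C = C₀ × (1/2)^1 = 8.500 × 0.5000 = 4.250 mg/L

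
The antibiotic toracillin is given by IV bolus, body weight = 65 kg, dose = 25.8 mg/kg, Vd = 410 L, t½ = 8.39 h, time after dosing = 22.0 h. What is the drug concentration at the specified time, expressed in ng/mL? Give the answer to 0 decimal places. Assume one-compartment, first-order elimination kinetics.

Total dose = 25.8 × 65 = 1677 mg
C₀ = Dose / Vd = 1677 / 410 = 4.090 mg/L
k = ln2 / t½ = 0.693147 / 8.39 = 0.08262 h⁻¹
C = C₀ · e^(−k·t) = 4.090 × e^(−0.08262 × 22.0)
  = 4.090 × 0.1624 = 0.6642 mg/L
Convert: 0.6642 mg/L × 1000 = 664.2 ng/mL

664 ng/mL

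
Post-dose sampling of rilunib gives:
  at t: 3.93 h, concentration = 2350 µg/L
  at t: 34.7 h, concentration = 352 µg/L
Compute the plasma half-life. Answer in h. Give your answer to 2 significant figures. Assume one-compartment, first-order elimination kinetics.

11 h

k = ln(C₁/C₂) / (t₂ − t₁) = ln(2350/352) / (34.7 − 3.93)
  = 1.899 / 30.77 = 0.06172 h⁻¹
t½ = ln2 / k = 0.693147 / 0.06172 = 11.23 h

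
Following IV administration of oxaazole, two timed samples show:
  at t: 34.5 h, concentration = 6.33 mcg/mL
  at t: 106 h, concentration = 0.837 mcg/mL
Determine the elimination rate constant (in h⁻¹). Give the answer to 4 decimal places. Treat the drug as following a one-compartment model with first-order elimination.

0.0283 h⁻¹

k = ln(C₁/C₂) / (t₂ − t₁) = ln(6.33/0.837) / (106 − 34.5)
  = 2.023 / 71.50 = 0.02829 h⁻¹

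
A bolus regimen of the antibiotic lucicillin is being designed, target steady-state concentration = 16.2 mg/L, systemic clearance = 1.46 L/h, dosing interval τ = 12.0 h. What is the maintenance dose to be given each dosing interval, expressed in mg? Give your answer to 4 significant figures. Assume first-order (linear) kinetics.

283.8 mg

At steady state, Dose/τ = Css × CL.
Dose = Css × CL × τ = 16.2 × 1.460 × 12.0 = 283.8 mg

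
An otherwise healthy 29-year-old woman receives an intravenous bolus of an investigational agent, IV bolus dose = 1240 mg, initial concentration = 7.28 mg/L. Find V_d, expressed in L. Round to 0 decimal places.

Vd = Dose / C₀ = 1240 / 7.28 = 170.3 L

170 L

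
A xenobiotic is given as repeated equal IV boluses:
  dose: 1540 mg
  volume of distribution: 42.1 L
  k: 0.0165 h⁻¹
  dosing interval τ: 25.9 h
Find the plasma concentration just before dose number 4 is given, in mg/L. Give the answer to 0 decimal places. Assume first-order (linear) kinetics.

50 mg/L

C₀ per dose = Dose / Vd = 1540 / 42.1 = 36.58 mg/L
Fraction remaining after one interval: r = e^(−kτ) = e^(−0.01650 × 25.9) = 0.6522
Before dose 4, 3 doses have been given (aged 1τ, 2τ, 3τ).
C_trough = C₀ × (r + r² + … + r^3) = C₀ × r(1−r^3)/(1−r)
        = 36.58 × 0.6522 × (1 − 0.2774) / (1 − 0.6522) = 49.57 mg/L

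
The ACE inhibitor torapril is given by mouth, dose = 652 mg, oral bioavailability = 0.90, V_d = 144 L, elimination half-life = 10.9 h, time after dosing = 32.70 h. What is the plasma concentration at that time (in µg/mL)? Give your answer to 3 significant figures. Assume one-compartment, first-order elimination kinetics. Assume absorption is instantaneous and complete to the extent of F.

Amount reaching circulation = F × Dose = 0.90 × 652.0 = 586.8 mg
C₀ = F·Dose / Vd = 586.8 / 144 = 4.075 mg/L
k = ln2 / t½ = 0.693147 / 10.9 = 0.06359 h⁻¹
t / t½ = 32.70 / 10.9 = 3 half-lives
C = C₀ × (1/2)^3 = 4.075 × 0.1250 = 0.5094 mg/L
(0.5094 mg/L = 0.5094 µg/mL)

0.509 µg/mL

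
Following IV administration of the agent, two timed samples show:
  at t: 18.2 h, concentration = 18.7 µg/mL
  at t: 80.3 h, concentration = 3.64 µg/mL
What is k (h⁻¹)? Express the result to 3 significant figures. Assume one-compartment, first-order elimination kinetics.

k = ln(C₁/C₂) / (t₂ − t₁) = ln(18.7/3.64) / (80.3 − 18.2)
  = 1.637 / 62.10 = 0.02636 h⁻¹

0.0264 h⁻¹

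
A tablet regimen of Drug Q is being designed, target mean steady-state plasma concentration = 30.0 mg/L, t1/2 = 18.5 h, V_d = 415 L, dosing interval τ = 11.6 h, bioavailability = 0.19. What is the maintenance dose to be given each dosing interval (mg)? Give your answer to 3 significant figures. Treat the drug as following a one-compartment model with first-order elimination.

28500 mg

k = ln2 / t½ = 0.693147 / 18.5 = 0.03747 h⁻¹
CL = k × Vd = 0.03747 × 415 = 15.55 L/h
At steady state, F × (Dose/τ) = Css × CL.
Dose = Css × CL × τ / F = 30.0 × 15.55 × 11.6 / 0.19 = 28480 mg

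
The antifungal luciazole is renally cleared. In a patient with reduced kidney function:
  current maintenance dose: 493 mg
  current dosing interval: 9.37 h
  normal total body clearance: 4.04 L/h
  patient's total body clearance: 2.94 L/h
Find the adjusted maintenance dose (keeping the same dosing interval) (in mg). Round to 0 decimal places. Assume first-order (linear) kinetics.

359 mg

To keep the same average steady-state level, dosing rate must scale with clearance.
CL ratio = 2.94 / 4.04 = 0.7277
New dose (same interval) = 493 × 0.7277 = 358.8 mg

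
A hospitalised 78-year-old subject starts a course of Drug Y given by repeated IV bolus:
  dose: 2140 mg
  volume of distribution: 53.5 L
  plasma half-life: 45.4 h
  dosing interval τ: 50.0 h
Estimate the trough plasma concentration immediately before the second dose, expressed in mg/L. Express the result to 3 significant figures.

18.6 mg/L

C₀ per dose = Dose / Vd = 2140 / 53.5 = 40.00 mg/L
k = ln2 / t½ = 0.693147 / 45.4 = 0.01527 h⁻¹
Fraction remaining after one interval: r = e^(−kτ) = e^(−0.01527 × 50.0) = 0.4660
Before dose 2, 1 dose has been given (aged 1τ).
C_trough = C₀ × r = 40.00 × 0.4660 = 18.64 mg/L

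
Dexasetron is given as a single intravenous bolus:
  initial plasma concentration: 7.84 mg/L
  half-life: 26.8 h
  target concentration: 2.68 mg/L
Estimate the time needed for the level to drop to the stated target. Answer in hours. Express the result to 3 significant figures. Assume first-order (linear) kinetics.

41.5 h

k = ln2 / t½ = 0.693147 / 26.8 = 0.02586 h⁻¹
t = ln(C₀ / C) / k = ln(7.840 / 2.68) / 0.02586
  = ln(2.925) / 0.02586 = 1.073 / 0.02586 = 41.49 h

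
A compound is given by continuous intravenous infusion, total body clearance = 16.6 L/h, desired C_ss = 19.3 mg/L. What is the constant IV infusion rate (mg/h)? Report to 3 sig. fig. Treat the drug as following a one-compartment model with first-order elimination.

320 mg/h

At steady state, infusion rate R₀ = Css × CL = 19.3 × 16.60 = 320.4 mg/h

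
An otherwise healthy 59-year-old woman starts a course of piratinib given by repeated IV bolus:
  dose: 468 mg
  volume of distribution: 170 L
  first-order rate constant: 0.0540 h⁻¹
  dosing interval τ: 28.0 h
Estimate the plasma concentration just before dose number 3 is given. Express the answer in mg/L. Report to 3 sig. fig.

C₀ per dose = Dose / Vd = 468 / 170 = 2.753 mg/L
Fraction remaining after one interval: r = e^(−kτ) = e^(−0.05400 × 28.0) = 0.2205
Before dose 3, 2 doses have been given (aged 1τ, 2τ).
C_trough = C₀ × (r + r²) = 2.753 × (0.2205 + 0.04862) = 0.7409 mg/L

0.741 mg/L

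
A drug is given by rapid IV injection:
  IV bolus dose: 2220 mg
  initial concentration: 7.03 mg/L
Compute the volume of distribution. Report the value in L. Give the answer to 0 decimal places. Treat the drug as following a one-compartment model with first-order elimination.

Vd = Dose / C₀ = 2220 / 7.03 = 315.8 L

316 L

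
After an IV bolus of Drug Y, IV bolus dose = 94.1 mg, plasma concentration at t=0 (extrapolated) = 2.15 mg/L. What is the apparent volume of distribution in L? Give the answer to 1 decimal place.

Vd = Dose / C₀ = 94.10 / 2.15 = 43.77 L

43.8 L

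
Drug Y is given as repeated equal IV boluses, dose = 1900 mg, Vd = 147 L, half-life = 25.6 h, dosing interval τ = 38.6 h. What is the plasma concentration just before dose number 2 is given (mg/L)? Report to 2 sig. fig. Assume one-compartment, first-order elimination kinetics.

C₀ per dose = Dose / Vd = 1900 / 147 = 12.93 mg/L
k = ln2 / t½ = 0.693147 / 25.6 = 0.02708 h⁻¹
Fraction remaining after one interval: r = e^(−kτ) = e^(−0.02708 × 38.6) = 0.3516
Before dose 2, 1 dose has been given (aged 1τ).
C_trough = C₀ × r = 12.93 × 0.3516 = 4.546 mg/L

4.5 mg/L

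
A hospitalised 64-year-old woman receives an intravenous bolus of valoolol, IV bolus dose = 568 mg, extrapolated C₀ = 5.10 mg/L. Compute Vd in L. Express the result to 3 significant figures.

Vd = Dose / C₀ = 568.0 / 5.10 = 111.4 L

111 L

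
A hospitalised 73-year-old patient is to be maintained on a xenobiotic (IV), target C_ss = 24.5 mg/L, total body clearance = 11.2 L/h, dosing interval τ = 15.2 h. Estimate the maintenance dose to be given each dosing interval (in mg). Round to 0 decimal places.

4171 mg

At steady state, Dose/τ = Css × CL.
Dose = Css × CL × τ = 24.5 × 11.20 × 15.2 = 4171 mg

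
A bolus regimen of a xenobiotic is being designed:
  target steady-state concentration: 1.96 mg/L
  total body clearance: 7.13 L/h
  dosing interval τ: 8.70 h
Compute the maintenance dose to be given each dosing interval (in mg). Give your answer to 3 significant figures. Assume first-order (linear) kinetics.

At steady state, Dose/τ = Css × CL.
Dose = Css × CL × τ = 1.96 × 7.130 × 8.70 = 121.6 mg

122 mg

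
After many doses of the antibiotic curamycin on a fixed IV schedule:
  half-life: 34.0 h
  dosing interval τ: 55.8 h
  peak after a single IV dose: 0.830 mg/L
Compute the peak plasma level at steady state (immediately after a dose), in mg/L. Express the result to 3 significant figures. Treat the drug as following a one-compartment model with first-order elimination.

1.22 mg/L

k = ln2 / t½ = 0.693147 / 34.0 = 0.02039 h⁻¹
e^(−kτ) = e^(−0.02039 × 55.8) = 0.3205
Accumulation ratio R = 1 / (1 − e^(−kτ)) = 1 / (1 − 0.3205) = 1.472
Steady-state peak = C₀ × R = 0.830 × 1.472 = 1.222 mg/L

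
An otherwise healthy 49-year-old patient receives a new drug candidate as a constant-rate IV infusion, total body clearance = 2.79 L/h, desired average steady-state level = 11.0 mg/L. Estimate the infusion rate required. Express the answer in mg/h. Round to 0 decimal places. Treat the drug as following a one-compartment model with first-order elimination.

31 mg/h

At steady state, infusion rate R₀ = Css × CL = 11.0 × 2.790 = 30.69 mg/h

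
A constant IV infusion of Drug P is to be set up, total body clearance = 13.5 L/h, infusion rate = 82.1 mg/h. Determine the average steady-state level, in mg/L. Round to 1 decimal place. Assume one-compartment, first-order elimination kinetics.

At steady state Css = R₀ / CL = 82.1 / 13.50 = 6.081 mg/L

6.1 mg/L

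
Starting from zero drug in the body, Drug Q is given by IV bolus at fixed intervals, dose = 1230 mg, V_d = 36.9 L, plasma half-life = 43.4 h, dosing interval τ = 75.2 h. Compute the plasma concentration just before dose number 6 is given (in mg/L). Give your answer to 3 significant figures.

C₀ per dose = Dose / Vd = 1230 / 36.9 = 33.33 mg/L
k = ln2 / t½ = 0.693147 / 43.4 = 0.01597 h⁻¹
Fraction remaining after one interval: r = e^(−kτ) = e^(−0.01597 × 75.2) = 0.3009
Before dose 6, 5 doses have been given (aged 1τ, 2τ, 3τ, 4τ, 5τ).
C_trough = C₀ × (r + r² + … + r^5) = C₀ × r(1−r^5)/(1−r)
        = 33.33 × 0.3009 × (1 − 0.002467) / (1 − 0.3009) = 14.31 mg/L

14.3 mg/L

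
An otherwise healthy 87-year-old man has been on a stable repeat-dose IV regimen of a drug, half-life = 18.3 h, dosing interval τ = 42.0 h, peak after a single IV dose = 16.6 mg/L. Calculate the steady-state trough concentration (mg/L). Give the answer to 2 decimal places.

k = ln2 / t½ = 0.693147 / 18.3 = 0.03788 h⁻¹
e^(−kτ) = e^(−0.03788 × 42.0) = 0.2037
Accumulation ratio R = 1 / (1 − e^(−kτ)) = 1 / (1 − 0.2037) = 1.256
Steady-state trough = C₀ × R × e^(−kτ) = 16.6 × 1.256 × 0.2037 = 4.247 mg/L

4.25 mg/L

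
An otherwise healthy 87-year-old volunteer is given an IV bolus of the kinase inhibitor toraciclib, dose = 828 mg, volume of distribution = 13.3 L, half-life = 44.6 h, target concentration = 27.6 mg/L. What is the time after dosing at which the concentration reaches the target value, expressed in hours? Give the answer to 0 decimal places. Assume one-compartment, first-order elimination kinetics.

52 h

C₀ = Dose / Vd = 828.0 / 13.3 = 62.26 mg/L
k = ln2 / t½ = 0.693147 / 44.6 = 0.01554 h⁻¹
t = ln(C₀ / C) / k = ln(62.26 / 27.6) / 0.01554
  = ln(2.256) / 0.01554 = 0.8136 / 0.01554 = 52.36 h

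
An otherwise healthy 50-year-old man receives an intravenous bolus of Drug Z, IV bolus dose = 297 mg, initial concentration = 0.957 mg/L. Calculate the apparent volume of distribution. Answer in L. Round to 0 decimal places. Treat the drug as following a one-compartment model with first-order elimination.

Vd = Dose / C₀ = 297.0 / 0.957 = 310.3 L

310 L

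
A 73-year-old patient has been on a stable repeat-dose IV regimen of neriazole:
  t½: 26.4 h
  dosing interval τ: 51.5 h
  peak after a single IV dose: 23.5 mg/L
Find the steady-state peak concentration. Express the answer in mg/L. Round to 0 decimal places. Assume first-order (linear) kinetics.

32 mg/L

k = ln2 / t½ = 0.693147 / 26.4 = 0.02626 h⁻¹
e^(−kτ) = e^(−0.02626 × 51.5) = 0.2586
Accumulation ratio R = 1 / (1 − e^(−kτ)) = 1 / (1 − 0.2586) = 1.349
Steady-state peak = C₀ × R = 23.5 × 1.349 = 31.70 mg/L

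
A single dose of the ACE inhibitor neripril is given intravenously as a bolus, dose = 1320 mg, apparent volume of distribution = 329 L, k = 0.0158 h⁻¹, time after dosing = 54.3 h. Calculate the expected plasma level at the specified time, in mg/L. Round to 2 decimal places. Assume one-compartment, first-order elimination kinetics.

1.70 mg/L

C₀ = Dose / Vd = 1320 / 329 = 4.012 mg/L
C = C₀ · e^(−k·t) = 4.012 × e^(−0.01580 × 54.3)
  = 4.012 × 0.4240 = 1.701 mg/L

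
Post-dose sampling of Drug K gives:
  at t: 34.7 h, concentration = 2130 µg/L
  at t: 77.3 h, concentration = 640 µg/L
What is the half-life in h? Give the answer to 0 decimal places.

25 h

k = ln(C₁/C₂) / (t₂ − t₁) = ln(2130/640) / (77.3 − 34.7)
  = 1.202 / 42.60 = 0.02822 h⁻¹
t½ = ln2 / k = 0.693147 / 0.02822 = 24.56 h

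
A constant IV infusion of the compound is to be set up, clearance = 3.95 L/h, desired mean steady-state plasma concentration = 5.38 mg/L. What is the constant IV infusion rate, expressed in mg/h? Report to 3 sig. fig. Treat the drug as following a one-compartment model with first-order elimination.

At steady state, infusion rate R₀ = Css × CL = 5.38 × 3.950 = 21.25 mg/h

21.3 mg/h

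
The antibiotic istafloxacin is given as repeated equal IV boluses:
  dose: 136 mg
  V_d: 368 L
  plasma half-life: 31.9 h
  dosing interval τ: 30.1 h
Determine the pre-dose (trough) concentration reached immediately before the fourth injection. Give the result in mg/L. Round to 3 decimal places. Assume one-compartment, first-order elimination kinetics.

0.344 mg/L

C₀ per dose = Dose / Vd = 136 / 368 = 0.3696 mg/L
k = ln2 / t½ = 0.693147 / 31.9 = 0.02173 h⁻¹
Fraction remaining after one interval: r = e^(−kτ) = e^(−0.02173 × 30.1) = 0.5199
Before dose 4, 3 doses have been given (aged 1τ, 2τ, 3τ).
C_trough = C₀ × (r + r² + … + r^3) = C₀ × r(1−r^3)/(1−r)
        = 0.3696 × 0.5199 × (1 − 0.1405) / (1 − 0.5199) = 0.3440 mg/L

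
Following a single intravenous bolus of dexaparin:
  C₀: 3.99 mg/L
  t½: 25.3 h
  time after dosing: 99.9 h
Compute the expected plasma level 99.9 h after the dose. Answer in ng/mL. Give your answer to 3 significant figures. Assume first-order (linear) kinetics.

k = ln2 / t½ = 0.693147 / 25.3 = 0.02740 h⁻¹
C = C₀ · e^(−k·t) = 3.990 × e^(−0.02740 × 99.9)
  = 3.990 × 0.06475 = 0.2584 mg/L
Convert: 0.2584 mg/L × 1000 = 258.4 ng/mL

258 ng/mL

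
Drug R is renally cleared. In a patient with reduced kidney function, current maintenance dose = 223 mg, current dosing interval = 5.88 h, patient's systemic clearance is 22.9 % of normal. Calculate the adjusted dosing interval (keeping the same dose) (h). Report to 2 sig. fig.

To keep the same average steady-state level, dosing rate must scale with clearance.
CL ratio = 22.9 / 100 = 0.2290
New interval (same dose) = 5.88 / 0.2290 = 25.68 h

26 h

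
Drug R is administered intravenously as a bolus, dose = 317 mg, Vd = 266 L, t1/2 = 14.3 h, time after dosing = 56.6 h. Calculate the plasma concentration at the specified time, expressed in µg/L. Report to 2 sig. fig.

77 µg/L

C₀ = Dose / Vd = 317.0 / 266 = 1.192 mg/L
k = ln2 / t½ = 0.693147 / 14.3 = 0.04847 h⁻¹
C = C₀ · e^(−k·t) = 1.192 × e^(−0.04847 × 56.6)
  = 1.192 × 0.06435 = 0.07671 mg/L
Convert: 0.07671 mg/L × 1000 = 76.71 µg/L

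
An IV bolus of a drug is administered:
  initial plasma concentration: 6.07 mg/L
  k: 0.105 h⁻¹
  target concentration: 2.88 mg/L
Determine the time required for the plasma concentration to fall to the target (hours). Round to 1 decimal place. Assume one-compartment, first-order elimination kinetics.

7.1 h

t = ln(C₀ / C) / k = ln(6.070 / 2.88) / 0.1050
  = ln(2.108) / 0.1050 = 0.7457 / 0.1050 = 7.102 h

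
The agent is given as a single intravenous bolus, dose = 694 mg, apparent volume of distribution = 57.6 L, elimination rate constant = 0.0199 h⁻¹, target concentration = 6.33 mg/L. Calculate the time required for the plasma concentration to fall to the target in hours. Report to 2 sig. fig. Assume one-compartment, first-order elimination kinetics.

32 h

C₀ = Dose / Vd = 694.0 / 57.6 = 12.05 mg/L
t = ln(C₀ / C) / k = ln(12.05 / 6.33) / 0.01990
  = ln(1.904) / 0.01990 = 0.6440 / 0.01990 = 32.36 h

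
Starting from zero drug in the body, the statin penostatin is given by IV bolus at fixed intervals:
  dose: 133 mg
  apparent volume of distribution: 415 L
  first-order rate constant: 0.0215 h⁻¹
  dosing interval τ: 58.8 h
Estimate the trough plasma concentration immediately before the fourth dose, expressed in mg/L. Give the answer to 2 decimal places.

C₀ per dose = Dose / Vd = 133 / 415 = 0.3205 mg/L
Fraction remaining after one interval: r = e^(−kτ) = e^(−0.02150 × 58.8) = 0.2825
Before dose 4, 3 doses have been given (aged 1τ, 2τ, 3τ).
C_trough = C₀ × (r + r² + … + r^3) = C₀ × r(1−r^3)/(1−r)
        = 0.3205 × 0.2825 × (1 − 0.02255) / (1 − 0.2825) = 0.1233 mg/L

0.12 mg/L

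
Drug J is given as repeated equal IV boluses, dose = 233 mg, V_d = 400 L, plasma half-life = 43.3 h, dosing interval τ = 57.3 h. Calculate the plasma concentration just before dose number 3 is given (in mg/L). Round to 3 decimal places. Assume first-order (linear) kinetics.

C₀ per dose = Dose / Vd = 233 / 400 = 0.5825 mg/L
k = ln2 / t½ = 0.693147 / 43.3 = 0.01601 h⁻¹
Fraction remaining after one interval: r = e^(−kτ) = e^(−0.01601 × 57.3) = 0.3996
Before dose 3, 2 doses have been given (aged 1τ, 2τ).
C_trough = C₀ × (r + r²) = 0.5825 × (0.3996 + 0.1597) = 0.3258 mg/L

0.326 mg/L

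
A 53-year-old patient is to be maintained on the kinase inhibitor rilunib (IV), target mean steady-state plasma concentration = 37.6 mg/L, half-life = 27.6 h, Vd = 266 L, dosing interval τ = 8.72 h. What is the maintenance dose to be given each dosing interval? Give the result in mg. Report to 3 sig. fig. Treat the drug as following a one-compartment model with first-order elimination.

k = ln2 / t½ = 0.693147 / 27.6 = 0.02511 h⁻¹
CL = k × Vd = 0.02511 × 266 = 6.679 L/h
At steady state, Dose/τ = Css × CL.
Dose = Css × CL × τ = 37.6 × 6.679 × 8.72 = 2190 mg

2190 mg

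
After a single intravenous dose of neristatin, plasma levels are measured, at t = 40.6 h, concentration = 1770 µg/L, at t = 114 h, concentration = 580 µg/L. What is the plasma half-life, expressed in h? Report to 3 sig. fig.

45.6 h

k = ln(C₁/C₂) / (t₂ − t₁) = ln(1770/580) / (114 − 40.6)
  = 1.116 / 73.40 = 0.01520 h⁻¹
t½ = ln2 / k = 0.693147 / 0.01520 = 45.60 h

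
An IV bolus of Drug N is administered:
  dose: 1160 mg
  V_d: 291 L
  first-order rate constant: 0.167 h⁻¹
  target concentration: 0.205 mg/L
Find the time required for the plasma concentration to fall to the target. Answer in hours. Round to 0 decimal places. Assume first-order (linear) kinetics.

C₀ = Dose / Vd = 1160 / 291 = 3.986 mg/L
t = ln(C₀ / C) / k = ln(3.986 / 0.205) / 0.1670
  = ln(19.44) / 0.1670 = 2.967 / 0.1670 = 17.77 h

18 h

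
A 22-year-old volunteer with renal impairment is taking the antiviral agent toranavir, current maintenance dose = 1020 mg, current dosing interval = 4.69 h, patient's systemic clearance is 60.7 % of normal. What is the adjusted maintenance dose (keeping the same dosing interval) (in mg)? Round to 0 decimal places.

619 mg

To keep the same average steady-state level, dosing rate must scale with clearance.
CL ratio = 60.7 / 100 = 0.6070
New dose (same interval) = 1020 × 0.6070 = 619.1 mg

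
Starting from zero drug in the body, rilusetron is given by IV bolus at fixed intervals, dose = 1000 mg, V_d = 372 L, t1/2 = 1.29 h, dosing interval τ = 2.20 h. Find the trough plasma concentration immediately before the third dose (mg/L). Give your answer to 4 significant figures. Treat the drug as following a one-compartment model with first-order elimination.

1.077 mg/L

C₀ per dose = Dose / Vd = 1000 / 372 = 2.688 mg/L
k = ln2 / t½ = 0.693147 / 1.29 = 0.5373 h⁻¹
Fraction remaining after one interval: r = e^(−kτ) = e^(−0.5373 × 2.20) = 0.3066
Before dose 3, 2 doses have been given (aged 1τ, 2τ).
C_trough = C₀ × (r + r²) = 2.688 × (0.3066 + 0.09400) = 1.077 mg/L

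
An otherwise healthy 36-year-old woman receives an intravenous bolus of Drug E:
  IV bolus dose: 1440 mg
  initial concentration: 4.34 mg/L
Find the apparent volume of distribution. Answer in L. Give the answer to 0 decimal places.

332 L

Vd = Dose / C₀ = 1440 / 4.34 = 331.8 L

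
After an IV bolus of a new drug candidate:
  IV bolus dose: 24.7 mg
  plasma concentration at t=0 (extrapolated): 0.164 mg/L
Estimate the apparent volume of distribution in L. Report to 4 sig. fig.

150.6 L

Vd = Dose / C₀ = 24.70 / 0.164 = 150.6 L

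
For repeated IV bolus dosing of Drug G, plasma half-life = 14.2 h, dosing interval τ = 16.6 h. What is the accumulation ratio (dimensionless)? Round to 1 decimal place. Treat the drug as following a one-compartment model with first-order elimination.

1.8

k = ln2 / t½ = 0.693147 / 14.2 = 0.04881 h⁻¹
e^(−kτ) = e^(−0.04881 × 16.6) = 0.4447
Accumulation ratio R = 1 / (1 − e^(−kτ)) = 1 / (1 − 0.4447) = 1.801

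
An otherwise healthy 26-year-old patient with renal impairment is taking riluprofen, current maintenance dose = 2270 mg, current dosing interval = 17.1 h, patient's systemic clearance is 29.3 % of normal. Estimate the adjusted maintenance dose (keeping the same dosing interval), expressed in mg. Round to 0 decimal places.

To keep the same average steady-state level, dosing rate must scale with clearance.
CL ratio = 29.3 / 100 = 0.2930
New dose (same interval) = 2270 × 0.2930 = 665.1 mg

665 mg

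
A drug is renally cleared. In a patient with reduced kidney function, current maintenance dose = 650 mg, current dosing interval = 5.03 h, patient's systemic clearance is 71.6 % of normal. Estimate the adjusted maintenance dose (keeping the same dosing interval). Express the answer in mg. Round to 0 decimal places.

To keep the same average steady-state level, dosing rate must scale with clearance.
CL ratio = 71.6 / 100 = 0.7160
New dose (same interval) = 650 × 0.7160 = 465.4 mg

465 mg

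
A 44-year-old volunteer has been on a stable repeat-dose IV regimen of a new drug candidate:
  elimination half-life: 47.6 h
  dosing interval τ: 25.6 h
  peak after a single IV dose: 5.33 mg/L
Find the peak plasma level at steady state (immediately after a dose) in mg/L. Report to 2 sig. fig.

17 mg/L

k = ln2 / t½ = 0.693147 / 47.6 = 0.01456 h⁻¹
e^(−kτ) = e^(−0.01456 × 25.6) = 0.6888
Accumulation ratio R = 1 / (1 − e^(−kτ)) = 1 / (1 − 0.6888) = 3.213
Steady-state peak = C₀ × R = 5.33 × 3.213 = 17.13 mg/L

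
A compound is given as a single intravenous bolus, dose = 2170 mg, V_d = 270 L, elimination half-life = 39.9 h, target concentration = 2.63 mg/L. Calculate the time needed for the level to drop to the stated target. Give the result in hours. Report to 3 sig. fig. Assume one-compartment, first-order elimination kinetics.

64.3 h

C₀ = Dose / Vd = 2170 / 270 = 8.037 mg/L
k = ln2 / t½ = 0.693147 / 39.9 = 0.01737 h⁻¹
t = ln(C₀ / C) / k = ln(8.037 / 2.63) / 0.01737
  = ln(3.056) / 0.01737 = 1.117 / 0.01737 = 64.31 h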